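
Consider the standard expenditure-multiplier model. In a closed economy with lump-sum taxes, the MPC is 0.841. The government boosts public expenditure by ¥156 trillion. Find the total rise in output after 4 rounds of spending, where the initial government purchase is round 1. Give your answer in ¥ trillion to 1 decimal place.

Round 1 adds ΔG = ¥156 trillion; each later round is MPC = 0.841 times the previous.
After 4 rounds: 156 + 131.196 + 110.335836 + 92.792438076 = ΔG·(1 − c^4)/(1 − c) = 156 × (1 − 0.500246412961)/0.159 ≈ ¥490.3 trillion.

¥490.3 trillion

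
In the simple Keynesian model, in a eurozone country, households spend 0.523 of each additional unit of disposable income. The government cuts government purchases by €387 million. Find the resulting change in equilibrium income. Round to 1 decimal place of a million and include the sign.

Spending multiplier = 1/(1 − MPC) = 1/(1 − 0.523) = 1/0.477 ≈ 2.096.
ΔY = k × ΔG = (−€387 million) / 0.477 ≈ −€811.3 million.

−€811.3 million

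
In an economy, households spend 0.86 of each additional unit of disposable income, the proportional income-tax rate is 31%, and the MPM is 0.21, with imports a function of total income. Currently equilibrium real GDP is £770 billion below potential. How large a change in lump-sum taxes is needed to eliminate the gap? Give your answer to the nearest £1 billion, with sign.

−£552 billion

Spending multiplier = 1/(1 − c(1−t) + m) = 1/(1 − 0.86×0.69 + 0.21) = 1/0.6166 ≈ 1.622.
Tax multiplier = −c·k = −0.86/0.6166 ≈ −1.395. Need ΔY = +£770 billion, so ΔT = ΔY/(−c·k) = −(+£770 billion) × 0.6166 / 0.86 ≈ −£552 billion.
The government should cut lump-sum taxes by £552 billion.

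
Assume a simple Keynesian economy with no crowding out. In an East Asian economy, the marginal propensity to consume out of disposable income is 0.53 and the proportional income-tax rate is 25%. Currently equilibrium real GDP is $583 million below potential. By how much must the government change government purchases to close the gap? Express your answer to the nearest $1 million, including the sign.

Spending multiplier = 1/(1 − c(1−t)) = 1/(1 − 0.53×0.75) = 1/0.6025 ≈ 1.66.
Need ΔY = +$583 million, so ΔG = ΔY/k = (+$583 million) × 0.6025 ≈ +$351 million.
The government should increase government purchases by $351 million.

+$351 million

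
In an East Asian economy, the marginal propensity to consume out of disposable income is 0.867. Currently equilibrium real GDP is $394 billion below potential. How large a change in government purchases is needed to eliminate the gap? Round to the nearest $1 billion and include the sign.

Spending multiplier = 1/(1 − MPC) = 1/(1 − 0.867) = 1/0.133 ≈ 7.519.
Need ΔY = +$394 billion, so ΔG = ΔY/k = (+$394 billion) × 0.133 ≈ +$52 billion.
The government should increase government purchases by $52 billion.

+$52 billion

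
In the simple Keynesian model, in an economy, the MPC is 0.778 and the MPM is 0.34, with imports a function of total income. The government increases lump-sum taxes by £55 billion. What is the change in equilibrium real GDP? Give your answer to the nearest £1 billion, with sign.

−£76 billion

A lump-sum tax change of +£55 billion shifts disposable income by −£55 billion; first-round consumption changes by −c × ΔT = −0.778 × (+£55 billion) = −£42.79 billion.
Expenditure multiplier = 1/(1 − c + m) = 1/(1 − 0.778 + 0.34) = 1/0.562 ≈ 1.779.
The tax multiplier is −c × k ≈ −1.384, so ΔY = k × (−c·ΔT) = (−£42.79 billion) / 0.562 ≈ −£76 billion.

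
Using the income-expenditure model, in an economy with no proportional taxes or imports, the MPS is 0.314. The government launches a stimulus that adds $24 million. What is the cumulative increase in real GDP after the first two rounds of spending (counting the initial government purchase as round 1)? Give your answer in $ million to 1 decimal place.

$40.5 million

MPC = 1 − MPS = 1 − 0.314 = 0.686.
Round 1 adds ΔG = $24 million; each later round is MPC = 0.686 times the previous.
After 2 rounds: 24 + 16.464 = ΔG·(1 − c^2)/(1 − c) = 24 × (1 − 0.470596)/0.314 ≈ $40.5 million.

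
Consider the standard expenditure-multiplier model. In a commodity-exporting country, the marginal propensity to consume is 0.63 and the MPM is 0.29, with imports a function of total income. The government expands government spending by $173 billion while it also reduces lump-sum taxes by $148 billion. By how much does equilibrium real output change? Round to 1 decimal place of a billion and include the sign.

Expenditure multiplier = 1/(1 − c + m) = 1/(1 − 0.63 + 0.29) = 1/0.66 ≈ 1.515.
ΔG contributes k·ΔG = (+$173 billion) / 0.66 ≈ +$262.1 billion.
ΔT of −$148 billion changes first-round spending by −c·ΔT = +$93.24 billion, contributing k·(−c·ΔT) = (+$93.24 billion) / 0.66 ≈ +$141.3 billion.
Net ΔY = k(ΔG − c·ΔT) = (+$266.24 billion) / 0.66 ≈ +$403.4 billion.

+$403.4 billion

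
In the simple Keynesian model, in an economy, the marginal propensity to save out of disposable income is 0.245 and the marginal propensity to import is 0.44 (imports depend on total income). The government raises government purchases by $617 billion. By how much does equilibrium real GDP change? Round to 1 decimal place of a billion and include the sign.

+$900.7 billion

MPC = 1 − MPS = 1 − 0.245 = 0.755.
Government-spending multiplier = 1/(1 − c + m) = 1/(1 − 0.755 + 0.44) = 1/0.685 ≈ 1.46.
ΔY = k × ΔG = (+$617 billion) / 0.685 ≈ +$900.7 billion.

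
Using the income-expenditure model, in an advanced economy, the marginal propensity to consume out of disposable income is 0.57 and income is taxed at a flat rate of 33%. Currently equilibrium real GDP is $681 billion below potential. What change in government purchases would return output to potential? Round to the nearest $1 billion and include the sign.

+$421 billion

Spending multiplier = 1/(1 − c(1−t)) = 1/(1 − 0.57×0.67) = 1/0.6181 ≈ 1.618.
Need ΔY = +$681 billion, so ΔG = ΔY/k = (+$681 billion) × 0.6181 ≈ +$421 billion.
The government should increase government purchases by $421 billion.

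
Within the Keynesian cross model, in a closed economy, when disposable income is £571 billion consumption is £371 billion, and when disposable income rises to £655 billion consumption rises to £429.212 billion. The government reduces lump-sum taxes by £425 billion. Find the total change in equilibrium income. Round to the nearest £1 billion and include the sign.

MPC = ΔC/ΔYd = (429.212 − 371)/(655 − 571) = 58.212/84 = 0.693.
A lump-sum tax change of −£425 billion shifts disposable income by +£425 billion; first-round consumption changes by −c × ΔT = −0.693 × (−£425 billion) = +£294.525 billion.
Expenditure multiplier = 1/(1 − MPC) = 1/(1 − 0.693) = 1/0.307 ≈ 3.257.
The tax multiplier is −c × k ≈ −2.257, so ΔY = k × (−c·ΔT) = (+£294.525 billion) / 0.307 ≈ +£959 billion.

+£959 billion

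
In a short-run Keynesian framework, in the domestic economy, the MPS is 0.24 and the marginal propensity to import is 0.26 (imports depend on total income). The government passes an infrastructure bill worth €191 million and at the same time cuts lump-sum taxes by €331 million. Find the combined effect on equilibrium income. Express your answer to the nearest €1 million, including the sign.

MPC = 1 − MPS = 1 − 0.24 = 0.76.
Expenditure multiplier = 1/(1 − c + m) = 1/(1 − 0.76 + 0.26) = 1/0.5 = 2.
ΔG contributes k·ΔG = (+€191 million) / 0.5 = +€382 million.
ΔT of −€331 million changes first-round spending by −c·ΔT = +€251.56 million, contributing k·(−c·ΔT) = (+€251.56 million) / 0.5 ≈ +€503.1 million.
Net ΔY = k(ΔG − c·ΔT) = (+€442.56 million) / 0.5 ≈ +€885 million.

+€885 million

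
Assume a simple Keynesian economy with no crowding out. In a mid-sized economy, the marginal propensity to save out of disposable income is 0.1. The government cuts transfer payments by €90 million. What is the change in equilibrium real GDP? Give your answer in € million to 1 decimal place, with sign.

−€810.0 million

MPC = 1 − MPS = 1 − 0.1 = 0.9.
The transfer change shifts disposable income by −€90 million, so first-round consumption changes by c·ΔTR = 0.9 × (−€90 million) = −€81 million.
Expenditure multiplier = 1/(1 − MPC) = 1/(1 − 0.9) = 1/0.1 = 10.
The transfer multiplier is c × k = 9, so ΔY = k × (c·ΔTR) = (−€81 million) / 0.1 = −€810 million.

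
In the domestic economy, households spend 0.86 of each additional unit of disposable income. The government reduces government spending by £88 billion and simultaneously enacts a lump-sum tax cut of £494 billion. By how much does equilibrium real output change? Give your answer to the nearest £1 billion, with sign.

+£2,406 billion

Expenditure multiplier = 1/(1 − MPC) = 1/(1 − 0.86) = 1/0.14 ≈ 7.143.
ΔG contributes k·ΔG = (−£88 billion) / 0.14 ≈ −£628.6 billion.
ΔT of −£494 billion changes first-round spending by −c·ΔT = +£424.84 billion, contributing k·(−c·ΔT) = (+£424.84 billion) / 0.14 ≈ +£3,034.6 billion.
Net ΔY = k(ΔG − c·ΔT) = (+£336.84 billion) / 0.14 = +£2,406 billion.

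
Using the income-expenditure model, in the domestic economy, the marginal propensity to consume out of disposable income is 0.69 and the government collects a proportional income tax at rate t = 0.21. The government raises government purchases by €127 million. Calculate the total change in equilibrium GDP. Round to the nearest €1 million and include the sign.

Spending multiplier = 1/(1 − c(1−t)) = 1/(1 − 0.69×0.79) = 1/0.4549 ≈ 2.198.
ΔY = k × ΔG = (+€127 million) / 0.4549 ≈ +€279 million.

+€279 million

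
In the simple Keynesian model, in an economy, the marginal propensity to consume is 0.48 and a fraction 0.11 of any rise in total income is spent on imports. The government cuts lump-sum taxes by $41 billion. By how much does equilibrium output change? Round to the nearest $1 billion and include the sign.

+$31 billion

A lump-sum tax change of −$41 billion shifts disposable income by +$41 billion; first-round consumption changes by −c × ΔT = −0.48 × (−$41 billion) = +$19.68 billion.
Expenditure multiplier = 1/(1 − c + m) = 1/(1 − 0.48 + 0.11) = 1/0.63 ≈ 1.587.
The tax multiplier is −c × k ≈ −0.762, so ΔY = k × (−c·ΔT) = (+$19.68 billion) / 0.63 ≈ +$31 billion.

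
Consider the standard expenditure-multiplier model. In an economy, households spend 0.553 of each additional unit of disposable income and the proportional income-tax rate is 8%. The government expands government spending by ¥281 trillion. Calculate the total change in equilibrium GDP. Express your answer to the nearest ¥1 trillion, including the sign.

+¥572 trillion

Expenditure multiplier = 1/(1 − c(1−t)) = 1/(1 − 0.553×0.92) = 1/0.49124 ≈ 2.036.
ΔY = k × ΔG = (+¥281 trillion) / 0.49124 ≈ +¥572 trillion.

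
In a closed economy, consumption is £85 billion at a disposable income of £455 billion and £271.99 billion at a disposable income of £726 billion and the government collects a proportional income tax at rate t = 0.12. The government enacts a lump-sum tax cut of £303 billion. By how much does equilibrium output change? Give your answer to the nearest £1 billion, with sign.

+£532 billion

MPC = ΔC/ΔYd = (271.99 − 85)/(726 − 455) = 186.99/271 = 0.69.
A lump-sum tax change of −£303 billion shifts disposable income by +£303 billion; first-round consumption changes by −c × ΔT = −0.69 × (−£303 billion) = +£209.07 billion.
Expenditure multiplier = 1/(1 − c(1−t)) = 1/(1 − 0.69×0.88) = 1/0.3928 ≈ 2.546.
The tax multiplier is −c × k ≈ −1.757, so ΔY = k × (−c·ΔT) = (+£209.07 billion) / 0.3928 ≈ +£532 billion.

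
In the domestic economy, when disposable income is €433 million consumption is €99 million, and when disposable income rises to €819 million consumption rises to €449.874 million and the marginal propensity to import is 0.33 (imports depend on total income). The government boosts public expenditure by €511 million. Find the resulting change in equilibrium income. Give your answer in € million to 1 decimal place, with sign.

MPC = ΔC/ΔYd = (449.874 − 99)/(819 − 433) = 350.874/386 = 0.909.
Expenditure multiplier = 1/(1 − c + m) = 1/(1 − 0.909 + 0.33) = 1/0.421 ≈ 2.375.
ΔY = k × ΔG = (+€511 million) / 0.421 ≈ +€1,213.8 million.

+€1,213.8 million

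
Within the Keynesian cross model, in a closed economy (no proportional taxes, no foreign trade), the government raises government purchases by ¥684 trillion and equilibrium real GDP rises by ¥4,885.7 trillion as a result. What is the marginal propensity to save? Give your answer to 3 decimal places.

0.140

Implied spending multiplier k = ΔY/ΔG = 4,885.7/684 ≈ 7.1428.
Since k = 1/(1 − MPC), MPC = 1 − 1/k = 1 − ΔG/ΔY = 1 − 684/4,885.7 ≈ 0.860.
MPS = 1 − MPC = 0.140.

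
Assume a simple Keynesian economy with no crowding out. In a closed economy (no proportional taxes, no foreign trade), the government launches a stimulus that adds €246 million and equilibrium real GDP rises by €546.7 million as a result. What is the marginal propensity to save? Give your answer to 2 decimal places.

0.45

Implied spending multiplier k = ΔY/ΔG = 546.7/246 ≈ 2.2224.
Since k = 1/(1 − MPC), MPC = 1 − 1/k = 1 − ΔG/ΔY = 1 − 246/546.7 ≈ 0.55.
MPS = 1 − MPC = 0.45.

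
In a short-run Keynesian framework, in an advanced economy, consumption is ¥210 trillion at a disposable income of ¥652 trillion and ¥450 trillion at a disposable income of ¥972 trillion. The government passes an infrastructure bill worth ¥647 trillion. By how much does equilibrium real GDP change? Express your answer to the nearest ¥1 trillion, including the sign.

MPC = ΔC/ΔYd = (450 − 210)/(972 − 652) = 240/320 = 0.75.
Government-spending multiplier = 1/(1 − MPC) = 1/(1 − 0.75) = 1/0.25 = 4.
ΔY = k × ΔG = (+¥647 trillion) / 0.25 = +¥2,588 trillion.

+¥2,588 trillion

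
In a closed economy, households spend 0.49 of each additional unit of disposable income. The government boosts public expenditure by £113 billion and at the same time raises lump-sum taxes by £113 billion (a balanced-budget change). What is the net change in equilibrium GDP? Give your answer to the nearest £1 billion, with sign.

Expenditure multiplier = 1/(1 − MPC) = 1/(1 − 0.49) = 1/0.51 ≈ 1.961.
ΔG contributes k·ΔG = (+£113 billion) / 0.51 ≈ +£221.6 billion.
ΔT of +£113 billion changes first-round spending by −c·ΔT = −£55.37 billion, contributing k·(−c·ΔT) = (−£55.37 billion) / 0.51 ≈ −£108.6 billion.
With ΔG = ΔT and no other leakages, the balanced-budget multiplier is 1, so ΔY = ΔG = +£113 billion.

+£113 billion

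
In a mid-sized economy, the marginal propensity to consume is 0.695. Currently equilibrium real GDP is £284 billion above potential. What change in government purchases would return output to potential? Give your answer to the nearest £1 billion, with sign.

−£87 billion

Spending multiplier = 1/(1 − MPC) = 1/(1 − 0.695) = 1/0.305 ≈ 3.279.
Need ΔY = −£284 billion, so ΔG = ΔY/k = (−£284 billion) × 0.305 ≈ −£87 billion.
The government should cut government purchases by £87 billion.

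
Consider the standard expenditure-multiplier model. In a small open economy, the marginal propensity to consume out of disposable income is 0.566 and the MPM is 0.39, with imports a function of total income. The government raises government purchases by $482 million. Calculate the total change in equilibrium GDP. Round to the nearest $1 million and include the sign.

+$585 million

Government-spending multiplier = 1/(1 − c + m) = 1/(1 − 0.566 + 0.39) = 1/0.824 ≈ 1.214.
ΔY = k × ΔG = (+$482 million) / 0.824 ≈ +$585 million.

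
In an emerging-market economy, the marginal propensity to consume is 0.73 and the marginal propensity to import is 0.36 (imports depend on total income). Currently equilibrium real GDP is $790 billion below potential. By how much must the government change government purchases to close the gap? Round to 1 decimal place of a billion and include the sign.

+$497.7 billion

Spending multiplier = 1/(1 − c + m) = 1/(1 − 0.73 + 0.36) = 1/0.63 ≈ 1.587.
Need ΔY = +$790 billion, so ΔG = ΔY/k = (+$790 billion) × 0.63 = +$497.7 billion.
The government should increase government purchases by $497.7 billion.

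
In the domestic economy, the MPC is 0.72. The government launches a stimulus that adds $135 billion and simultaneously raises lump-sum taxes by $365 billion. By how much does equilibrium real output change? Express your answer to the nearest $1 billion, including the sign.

−$456 billion

Expenditure multiplier = 1/(1 − MPC) = 1/(1 − 0.72) = 1/0.28 ≈ 3.571.
ΔG contributes k·ΔG = (+$135 billion) / 0.28 ≈ +$482.1 billion.
ΔT of +$365 billion changes first-round spending by −c·ΔT = −$262.8 billion, contributing k·(−c·ΔT) = (−$262.8 billion) / 0.28 ≈ −$938.6 billion.
Net ΔY = k(ΔG − c·ΔT) = (−$127.8 billion) / 0.28 ≈ −$456 billion.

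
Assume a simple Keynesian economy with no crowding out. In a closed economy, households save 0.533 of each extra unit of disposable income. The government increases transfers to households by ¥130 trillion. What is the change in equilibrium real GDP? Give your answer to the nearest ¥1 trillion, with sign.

+¥114 trillion

MPC = 1 − MPS = 1 − 0.533 = 0.467.
The transfer change shifts disposable income by +¥130 trillion, so first-round consumption changes by c·ΔTR = 0.467 × (+¥130 trillion) = +¥60.71 trillion.
Expenditure multiplier = 1/(1 − MPC) = 1/(1 − 0.467) = 1/0.533 ≈ 1.876.
The transfer multiplier is c × k ≈ 0.876, so ΔY = k × (c·ΔTR) = (+¥60.71 trillion) / 0.533 ≈ +¥114 trillion.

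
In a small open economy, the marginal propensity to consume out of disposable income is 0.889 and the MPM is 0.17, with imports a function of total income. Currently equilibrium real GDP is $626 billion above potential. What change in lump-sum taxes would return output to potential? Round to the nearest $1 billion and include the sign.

+$198 billion

Spending multiplier = 1/(1 − c + m) = 1/(1 − 0.889 + 0.17) = 1/0.281 ≈ 3.559.
Tax multiplier = −c·k = −0.889/0.281 ≈ −3.164. Need ΔY = −$626 billion, so ΔT = ΔY/(−c·k) = −(−$626 billion) × 0.281 / 0.889 ≈ +$198 billion.
The government should raise lump-sum taxes by $198 billion.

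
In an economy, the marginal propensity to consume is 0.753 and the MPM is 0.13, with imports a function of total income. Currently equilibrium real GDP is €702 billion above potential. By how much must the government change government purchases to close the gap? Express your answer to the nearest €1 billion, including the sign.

Spending multiplier = 1/(1 − c + m) = 1/(1 − 0.753 + 0.13) = 1/0.377 ≈ 2.653.
Need ΔY = −€702 billion, so ΔG = ΔY/k = (−€702 billion) × 0.377 ≈ −€265 billion.
The government should cut government purchases by €265 billion.

−€265 billion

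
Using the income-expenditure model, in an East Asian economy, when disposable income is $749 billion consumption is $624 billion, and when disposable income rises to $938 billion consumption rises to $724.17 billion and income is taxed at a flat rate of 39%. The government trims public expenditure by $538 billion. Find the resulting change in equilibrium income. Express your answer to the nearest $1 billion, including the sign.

MPC = ΔC/ΔYd = (724.17 − 624)/(938 − 749) = 100.17/189 = 0.53.
Expenditure multiplier = 1/(1 − c(1−t)) = 1/(1 − 0.53×0.61) = 1/0.6767 ≈ 1.478.
ΔY = k × ΔG = (−$538 billion) / 0.6767 ≈ −$795 billion.

−$795 billion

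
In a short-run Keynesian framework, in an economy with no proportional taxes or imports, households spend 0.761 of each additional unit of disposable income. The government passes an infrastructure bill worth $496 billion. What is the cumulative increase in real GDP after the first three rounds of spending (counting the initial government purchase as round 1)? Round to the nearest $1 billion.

Round 1 adds ΔG = $496 billion; each later round is MPC = 0.761 times the previous.
After 3 rounds: 496 + 377.456 + 287.244016 = ΔG·(1 − c^3)/(1 − c) = 496 × (1 − 0.440711081)/0.239 ≈ $1,161 billion.

$1,161 billion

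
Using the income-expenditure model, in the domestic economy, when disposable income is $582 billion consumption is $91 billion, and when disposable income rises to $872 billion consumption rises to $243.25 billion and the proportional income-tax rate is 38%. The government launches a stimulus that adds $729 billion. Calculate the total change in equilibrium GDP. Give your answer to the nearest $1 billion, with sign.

MPC = ΔC/ΔYd = (243.25 − 91)/(872 − 582) = 152.25/290 = 0.525.
Expenditure multiplier = 1/(1 − c(1−t)) = 1/(1 − 0.525×0.62) = 1/0.6745 ≈ 1.483.
ΔY = k × ΔG = (+$729 billion) / 0.6745 ≈ +$1,081 billion.

+$1,081 billion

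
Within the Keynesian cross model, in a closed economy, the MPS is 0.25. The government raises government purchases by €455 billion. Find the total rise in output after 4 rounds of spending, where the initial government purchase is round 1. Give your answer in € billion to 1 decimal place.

€1,244.1 billion

MPC = 1 − MPS = 1 − 0.25 = 0.75.
Round 1 adds ΔG = €455 billion; each later round is MPC = 0.75 times the previous.
After 4 rounds: 455 + 341.25 + 255.9375 + 191.953125 = ΔG·(1 − c^4)/(1 − c) = 455 × (1 − 0.31640625)/0.25 ≈ €1,244.1 billion.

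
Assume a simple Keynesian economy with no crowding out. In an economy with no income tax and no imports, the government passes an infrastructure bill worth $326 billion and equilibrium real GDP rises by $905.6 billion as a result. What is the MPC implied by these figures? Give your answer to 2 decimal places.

0.64

Implied spending multiplier k = ΔY/ΔG = 905.6/326 ≈ 2.7779.
Since k = 1/(1 − MPC), MPC = 1 − 1/k = 1 − ΔG/ΔY = 1 − 326/905.6 ≈ 0.64.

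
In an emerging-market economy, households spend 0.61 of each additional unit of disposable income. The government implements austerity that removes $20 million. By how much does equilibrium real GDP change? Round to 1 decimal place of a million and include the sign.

Expenditure multiplier = 1/(1 − MPC) = 1/(1 − 0.61) = 1/0.39 ≈ 2.564.
ΔY = k × ΔG = (−$20 million) / 0.39 ≈ −$51.3 million.

−$51.3 million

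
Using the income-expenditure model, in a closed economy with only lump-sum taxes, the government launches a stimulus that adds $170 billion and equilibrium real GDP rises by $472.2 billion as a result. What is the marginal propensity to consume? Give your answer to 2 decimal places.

0.64

Implied spending multiplier k = ΔY/ΔG = 472.2/170 ≈ 2.7776.
Since k = 1/(1 − MPC), MPC = 1 − 1/k = 1 − ΔG/ΔY = 1 − 170/472.2 ≈ 0.64.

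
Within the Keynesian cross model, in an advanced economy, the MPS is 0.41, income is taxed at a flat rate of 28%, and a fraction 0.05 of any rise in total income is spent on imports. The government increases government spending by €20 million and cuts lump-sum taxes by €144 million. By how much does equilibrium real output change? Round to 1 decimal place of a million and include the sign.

+€167.9 million

MPC = 1 − MPS = 1 − 0.41 = 0.59.
Expenditure multiplier = 1/(1 − c(1−t) + m) = 1/(1 − 0.59×0.72 + 0.05) = 1/0.6252 ≈ 1.599.
ΔG contributes k·ΔG = (+€20 million) / 0.6252 ≈ +€32 million.
ΔT of −€144 million changes first-round spending by −c·ΔT = +€84.96 million, contributing k·(−c·ΔT) = (+€84.96 million) / 0.6252 ≈ +€135.9 million.
Net ΔY = k(ΔG − c·ΔT) = (+€104.96 million) / 0.6252 ≈ +€167.9 million.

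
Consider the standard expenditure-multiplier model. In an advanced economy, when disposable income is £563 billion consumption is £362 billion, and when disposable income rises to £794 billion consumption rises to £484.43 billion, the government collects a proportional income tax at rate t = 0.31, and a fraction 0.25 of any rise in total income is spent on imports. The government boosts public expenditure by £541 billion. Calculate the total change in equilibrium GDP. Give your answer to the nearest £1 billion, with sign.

+£612 billion

MPC = ΔC/ΔYd = (484.43 − 362)/(794 − 563) = 122.43/231 = 0.53.
Spending multiplier = 1/(1 − c(1−t) + m) = 1/(1 − 0.53×0.69 + 0.25) = 1/0.8843 ≈ 1.131.
ΔY = k × ΔG = (+£541 billion) / 0.8843 ≈ +£612 billion.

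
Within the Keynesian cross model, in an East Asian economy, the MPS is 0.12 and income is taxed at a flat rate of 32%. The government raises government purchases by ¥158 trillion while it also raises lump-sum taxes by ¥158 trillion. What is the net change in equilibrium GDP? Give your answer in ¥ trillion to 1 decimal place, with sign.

+¥47.2 trillion

MPC = 1 − MPS = 1 − 0.12 = 0.88.
Expenditure multiplier = 1/(1 − c(1−t)) = 1/(1 − 0.88×0.68) = 1/0.4016 ≈ 2.49.
ΔG contributes k·ΔG = (+¥158 trillion) / 0.4016 ≈ +¥393.4 trillion.
ΔT of +¥158 trillion changes first-round spending by −c·ΔT = −¥139.04 trillion, contributing k·(−c·ΔT) = (−¥139.04 trillion) / 0.4016 ≈ −¥346.2 trillion.
Net ΔY = k(ΔG − c·ΔT) = (+¥18.96 trillion) / 0.4016 ≈ +¥47.2 trillion.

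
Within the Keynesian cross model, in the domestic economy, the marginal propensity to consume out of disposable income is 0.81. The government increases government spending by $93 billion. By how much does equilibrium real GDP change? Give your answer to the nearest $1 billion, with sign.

Spending multiplier = 1/(1 − MPC) = 1/(1 − 0.81) = 1/0.19 ≈ 5.263.
ΔY = k × ΔG = (+$93 billion) / 0.19 ≈ +$489 billion.

+$489 billion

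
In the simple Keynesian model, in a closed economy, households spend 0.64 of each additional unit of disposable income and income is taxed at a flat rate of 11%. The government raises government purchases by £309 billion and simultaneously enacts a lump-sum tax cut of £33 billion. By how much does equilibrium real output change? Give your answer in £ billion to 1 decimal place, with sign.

Expenditure multiplier = 1/(1 − c(1−t)) = 1/(1 − 0.64×0.89) = 1/0.4304 ≈ 2.323.
ΔG contributes k·ΔG = (+£309 billion) / 0.4304 ≈ +£717.9 billion.
ΔT of −£33 billion changes first-round spending by −c·ΔT = +£21.12 billion, contributing k·(−c·ΔT) = (+£21.12 billion) / 0.4304 ≈ +£49.1 billion.
Net ΔY = k(ΔG − c·ΔT) = (+£330.12 billion) / 0.4304 ≈ +£767 billion.

+£767.0 billion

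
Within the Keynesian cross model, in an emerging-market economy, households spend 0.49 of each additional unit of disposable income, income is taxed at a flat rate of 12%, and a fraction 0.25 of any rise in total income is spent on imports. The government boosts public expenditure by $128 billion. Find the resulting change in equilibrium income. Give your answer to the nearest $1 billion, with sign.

Government-spending multiplier = 1/(1 − c(1−t) + m) = 1/(1 − 0.49×0.88 + 0.25) = 1/0.8188 ≈ 1.221.
ΔY = k × ΔG = (+$128 billion) / 0.8188 ≈ +$156 billion.

+$156 billion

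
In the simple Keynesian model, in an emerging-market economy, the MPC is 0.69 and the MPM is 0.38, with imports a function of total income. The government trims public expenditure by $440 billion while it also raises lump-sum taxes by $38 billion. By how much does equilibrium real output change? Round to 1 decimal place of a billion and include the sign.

Expenditure multiplier = 1/(1 − c + m) = 1/(1 − 0.69 + 0.38) = 1/0.69 ≈ 1.449.
ΔG contributes k·ΔG = (−$440 billion) / 0.69 ≈ −$637.7 billion.
ΔT of +$38 billion changes first-round spending by −c·ΔT = −$26.22 billion, contributing k·(−c·ΔT) = (−$26.22 billion) / 0.69 = −$38 billion.
Net ΔY = k(ΔG − c·ΔT) = (−$466.22 billion) / 0.69 ≈ −$675.7 billion.

−$675.7 billion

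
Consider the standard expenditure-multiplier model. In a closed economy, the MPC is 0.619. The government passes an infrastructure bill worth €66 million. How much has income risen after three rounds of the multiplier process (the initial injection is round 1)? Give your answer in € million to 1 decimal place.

Round 1 adds ΔG = €66 million; each later round is MPC = 0.619 times the previous.
After 3 rounds: 66 + 40.854 + 25.288626 = ΔG·(1 − c^3)/(1 − c) = 66 × (1 − 0.237176659)/0.381 ≈ €132.1 million.

€132.1 million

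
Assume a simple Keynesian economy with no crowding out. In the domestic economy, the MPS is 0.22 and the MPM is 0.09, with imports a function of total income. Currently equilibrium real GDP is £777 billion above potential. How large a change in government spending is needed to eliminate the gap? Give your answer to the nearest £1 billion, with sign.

MPC = 1 − MPS = 1 − 0.22 = 0.78.
Spending multiplier = 1/(1 − c + m) = 1/(1 − 0.78 + 0.09) = 1/0.31 ≈ 3.226.
Need ΔY = −£777 billion, so ΔG = ΔY/k = (−£777 billion) × 0.31 ≈ −£241 billion.
The government should cut government spending by £241 billion.

−£241 billion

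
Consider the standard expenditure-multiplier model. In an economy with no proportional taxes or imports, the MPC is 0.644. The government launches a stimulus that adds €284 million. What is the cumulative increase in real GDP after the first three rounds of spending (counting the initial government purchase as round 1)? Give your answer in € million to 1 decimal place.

€584.7 million

Round 1 adds ΔG = €284 million; each later round is MPC = 0.644 times the previous.
After 3 rounds: 284 + 182.896 + 117.785024 = ΔG·(1 − c^3)/(1 − c) = 284 × (1 − 0.267089984)/0.356 ≈ €584.7 million.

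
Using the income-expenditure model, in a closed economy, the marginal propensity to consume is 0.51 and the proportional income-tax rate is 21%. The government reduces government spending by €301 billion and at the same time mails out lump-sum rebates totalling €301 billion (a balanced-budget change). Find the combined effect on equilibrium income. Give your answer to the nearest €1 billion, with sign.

Expenditure multiplier = 1/(1 − c(1−t)) = 1/(1 − 0.51×0.79) = 1/0.5971 ≈ 1.675.
ΔG contributes k·ΔG = (−€301 billion) / 0.5971 ≈ −€504.1 billion.
ΔT of −€301 billion changes first-round spending by −c·ΔT = +€153.51 billion, contributing k·(−c·ΔT) = (+€153.51 billion) / 0.5971 ≈ +€257.1 billion.
Net ΔY = k(ΔG − c·ΔT) = (−€147.49 billion) / 0.5971 ≈ −€247 billion.

−€247 billion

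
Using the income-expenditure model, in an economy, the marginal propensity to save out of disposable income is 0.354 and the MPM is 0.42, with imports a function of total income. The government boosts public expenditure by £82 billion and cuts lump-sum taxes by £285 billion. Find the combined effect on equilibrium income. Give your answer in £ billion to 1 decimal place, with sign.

MPC = 1 − MPS = 1 − 0.354 = 0.646.
Expenditure multiplier = 1/(1 − c + m) = 1/(1 − 0.646 + 0.42) = 1/0.774 ≈ 1.292.
ΔG contributes k·ΔG = (+£82 billion) / 0.774 ≈ +£105.9 billion.
ΔT of −£285 billion changes first-round spending by −c·ΔT = +£184.11 billion, contributing k·(−c·ΔT) = (+£184.11 billion) / 0.774 ≈ +£237.9 billion.
Net ΔY = k(ΔG − c·ΔT) = (+£266.11 billion) / 0.774 ≈ +£343.8 billion.

+£343.8 billion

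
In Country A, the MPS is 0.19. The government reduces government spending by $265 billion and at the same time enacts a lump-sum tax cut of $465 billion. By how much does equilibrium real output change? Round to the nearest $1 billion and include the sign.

+$588 billion

MPC = 1 − MPS = 1 − 0.19 = 0.81.
Expenditure multiplier = 1/(1 − MPC) = 1/(1 − 0.81) = 1/0.19 ≈ 5.263.
ΔG contributes k·ΔG = (−$265 billion) / 0.19 ≈ −$1,394.7 billion.
ΔT of −$465 billion changes first-round spending by −c·ΔT = +$376.65 billion, contributing k·(−c·ΔT) = (+$376.65 billion) / 0.19 ≈ +$1,982.4 billion.
Net ΔY = k(ΔG − c·ΔT) = (+$111.65 billion) / 0.19 ≈ +$588 billion.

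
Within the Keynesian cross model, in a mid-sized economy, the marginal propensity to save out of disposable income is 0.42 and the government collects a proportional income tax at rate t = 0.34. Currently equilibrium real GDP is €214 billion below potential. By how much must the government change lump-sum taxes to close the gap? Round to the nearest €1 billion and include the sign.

MPC = 1 − MPS = 1 − 0.42 = 0.58.
Spending multiplier = 1/(1 − c(1−t)) = 1/(1 − 0.58×0.66) = 1/0.6172 ≈ 1.62.
Tax multiplier = −c·k = −0.58/0.6172 ≈ −0.94. Need ΔY = +€214 billion, so ΔT = ΔY/(−c·k) = −(+€214 billion) × 0.6172 / 0.58 ≈ −€228 billion.
The government should cut lump-sum taxes by €228 billion.

−€228 billion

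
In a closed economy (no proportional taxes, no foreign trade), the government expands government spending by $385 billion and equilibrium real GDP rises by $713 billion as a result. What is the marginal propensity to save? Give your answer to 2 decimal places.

Implied spending multiplier k = ΔY/ΔG = 713/385 ≈ 1.8519.
Since k = 1/(1 − MPC), MPC = 1 − 1/k = 1 − ΔG/ΔY = 1 − 385/713 ≈ 0.46.
MPS = 1 − MPC = 0.54.

0.54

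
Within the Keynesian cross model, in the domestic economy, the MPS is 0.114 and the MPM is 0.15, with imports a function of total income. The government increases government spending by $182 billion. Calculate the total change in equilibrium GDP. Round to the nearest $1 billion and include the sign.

+$689 billion

MPC = 1 − MPS = 1 − 0.114 = 0.886.
Spending multiplier = 1/(1 − c + m) = 1/(1 − 0.886 + 0.15) = 1/0.264 ≈ 3.788.
ΔY = k × ΔG = (+$182 billion) / 0.264 ≈ +$689 billion.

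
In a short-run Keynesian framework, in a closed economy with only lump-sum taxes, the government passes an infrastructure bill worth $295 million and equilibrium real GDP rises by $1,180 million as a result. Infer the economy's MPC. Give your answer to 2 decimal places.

0.75

Implied spending multiplier k = ΔY/ΔG = 1,180/295 = 4.
Since k = 1/(1 − MPC), MPC = 1 − 1/k = 1 − ΔG/ΔY = 1 − 295/1,180 = 0.75.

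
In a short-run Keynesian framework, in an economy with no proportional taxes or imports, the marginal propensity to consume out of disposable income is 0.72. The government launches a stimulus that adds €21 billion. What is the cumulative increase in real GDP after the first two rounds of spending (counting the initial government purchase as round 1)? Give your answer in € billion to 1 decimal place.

€36.1 billion

Round 1 adds ΔG = €21 billion; each later round is MPC = 0.72 times the previous.
After 2 rounds: 21 + 15.12 = ΔG·(1 − c^2)/(1 − c) = 21 × (1 − 0.5184)/0.28 ≈ €36.1 billion.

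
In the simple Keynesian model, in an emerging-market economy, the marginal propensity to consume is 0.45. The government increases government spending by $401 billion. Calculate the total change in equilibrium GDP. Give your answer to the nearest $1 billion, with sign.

+$729 billion

Spending multiplier = 1/(1 − MPC) = 1/(1 − 0.45) = 1/0.55 ≈ 1.818.
ΔY = k × ΔG = (+$401 billion) / 0.55 ≈ +$729 billion.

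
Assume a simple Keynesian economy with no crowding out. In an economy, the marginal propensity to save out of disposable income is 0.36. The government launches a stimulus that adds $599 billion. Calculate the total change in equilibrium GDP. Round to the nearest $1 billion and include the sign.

+$1,664 billion

MPC = 1 − MPS = 1 − 0.36 = 0.64.
Expenditure multiplier = 1/(1 − MPC) = 1/(1 − 0.64) = 1/0.36 ≈ 2.778.
ΔY = k × ΔG = (+$599 billion) / 0.36 ≈ +$1,664 billion.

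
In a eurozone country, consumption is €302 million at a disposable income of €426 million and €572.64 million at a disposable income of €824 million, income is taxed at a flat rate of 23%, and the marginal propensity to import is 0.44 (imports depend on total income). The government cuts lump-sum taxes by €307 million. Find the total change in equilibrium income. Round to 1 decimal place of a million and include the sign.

MPC = ΔC/ΔYd = (572.64 − 302)/(824 − 426) = 270.64/398 = 0.68.
A lump-sum tax change of −€307 million shifts disposable income by +€307 million; first-round consumption changes by −c × ΔT = −0.68 × (−€307 million) = +€208.76 million.
Expenditure multiplier = 1/(1 − c(1−t) + m) = 1/(1 − 0.68×0.77 + 0.44) = 1/0.9164 ≈ 1.091.
The tax multiplier is −c × k ≈ −0.742, so ΔY = k × (−c·ΔT) = (+€208.76 million) / 0.9164 ≈ +€227.8 million.

+€227.8 million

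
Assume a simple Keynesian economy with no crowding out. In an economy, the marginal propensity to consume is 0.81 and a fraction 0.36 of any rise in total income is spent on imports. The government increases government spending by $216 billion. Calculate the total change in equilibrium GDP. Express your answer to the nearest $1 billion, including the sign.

+$393 billion

Expenditure multiplier = 1/(1 − c + m) = 1/(1 − 0.81 + 0.36) = 1/0.55 ≈ 1.818.
ΔY = k × ΔG = (+$216 billion) / 0.55 ≈ +$393 billion.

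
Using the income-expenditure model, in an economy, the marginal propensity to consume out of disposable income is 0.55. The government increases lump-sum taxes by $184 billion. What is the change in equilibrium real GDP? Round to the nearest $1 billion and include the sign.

A lump-sum tax change of +$184 billion shifts disposable income by −$184 billion; first-round consumption changes by −c × ΔT = −0.55 × (+$184 billion) = −$101.2 billion.
Expenditure multiplier = 1/(1 − MPC) = 1/(1 − 0.55) = 1/0.45 ≈ 2.222.
The tax multiplier is −c × k ≈ −1.222, so ΔY = k × (−c·ΔT) = (−$101.2 billion) / 0.45 ≈ −$225 billion.

−$225 billion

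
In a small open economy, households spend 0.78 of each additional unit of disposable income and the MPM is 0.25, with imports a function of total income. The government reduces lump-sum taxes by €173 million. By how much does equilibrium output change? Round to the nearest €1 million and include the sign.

A lump-sum tax change of −€173 million shifts disposable income by +€173 million; first-round consumption changes by −c × ΔT = −0.78 × (−€173 million) = +€134.94 million.
Expenditure multiplier = 1/(1 − c + m) = 1/(1 − 0.78 + 0.25) = 1/0.47 ≈ 2.128.
The tax multiplier is −c × k ≈ −1.66, so ΔY = k × (−c·ΔT) = (+€134.94 million) / 0.47 ≈ +€287 million.

+€287 million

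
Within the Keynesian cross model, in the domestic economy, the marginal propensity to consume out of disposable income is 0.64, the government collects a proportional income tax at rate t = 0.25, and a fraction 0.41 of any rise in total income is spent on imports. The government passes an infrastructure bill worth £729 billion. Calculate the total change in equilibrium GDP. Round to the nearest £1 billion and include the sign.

+£784 billion

Expenditure multiplier = 1/(1 − c(1−t) + m) = 1/(1 − 0.64×0.75 + 0.41) = 1/0.93 ≈ 1.075.
ΔY = k × ΔG = (+£729 billion) / 0.93 ≈ +£784 billion.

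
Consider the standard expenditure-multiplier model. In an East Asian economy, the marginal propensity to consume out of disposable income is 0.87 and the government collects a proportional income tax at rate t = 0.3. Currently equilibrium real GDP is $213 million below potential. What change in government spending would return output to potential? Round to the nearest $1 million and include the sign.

+$83 million

Spending multiplier = 1/(1 − c(1−t)) = 1/(1 − 0.87×0.7) = 1/0.391 ≈ 2.558.
Need ΔY = +$213 million, so ΔG = ΔY/k = (+$213 million) × 0.391 ≈ +$83 million.
The government should increase government spending by $83 million.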